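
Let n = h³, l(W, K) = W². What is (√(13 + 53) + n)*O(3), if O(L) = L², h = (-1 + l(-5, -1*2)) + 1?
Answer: 140625 + 9*√66 ≈ 1.4070e+5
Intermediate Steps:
h = 25 (h = (-1 + (-5)²) + 1 = (-1 + 25) + 1 = 24 + 1 = 25)
n = 15625 (n = 25³ = 15625)
(√(13 + 53) + n)*O(3) = (√(13 + 53) + 15625)*3² = (√66 + 15625)*9 = (15625 + √66)*9 = 140625 + 9*√66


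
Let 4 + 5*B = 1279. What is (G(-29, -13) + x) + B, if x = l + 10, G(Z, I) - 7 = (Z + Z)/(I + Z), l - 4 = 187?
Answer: 9752/21 ≈ 464.38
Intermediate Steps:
l = 191 (l = 4 + 187 = 191)
G(Z, I) = 7 + 2*Z/(I + Z) (G(Z, I) = 7 + (Z + Z)/(I + Z) = 7 + (2*Z)/(I + Z) = 7 + 2*Z/(I + Z))
x = 201 (x = 191 + 10 = 201)
B = 255 (B = -⅘ + (⅕)*1279 = -⅘ + 1279/5 = 255)
(G(-29, -13) + x) + B = ((7*(-13) + 9*(-29))/(-13 - 29) + 201) + 255 = ((-91 - 261)/(-42) + 201) + 255 = (-1/42*(-352) + 201) + 255 = (176/21 + 201) + 255 = 4397/21 + 255 = 9752/21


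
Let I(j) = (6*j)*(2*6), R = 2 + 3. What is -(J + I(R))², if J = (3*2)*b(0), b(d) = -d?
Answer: -129600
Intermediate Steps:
R = 5
I(j) = 72*j (I(j) = (6*j)*12 = 72*j)
J = 0 (J = (3*2)*(-1*0) = 6*0 = 0)
-(J + I(R))² = -(0 + 72*5)² = -(0 + 360)² = -1*360² = -1*129600 = -129600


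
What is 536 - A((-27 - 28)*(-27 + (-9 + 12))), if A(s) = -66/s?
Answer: 10721/20 ≈ 536.05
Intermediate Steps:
536 - A((-27 - 28)*(-27 + (-9 + 12))) = 536 - (-66)/((-27 - 28)*(-27 + (-9 + 12))) = 536 - (-66)/((-55*(-27 + 3))) = 536 - (-66)/((-55*(-24))) = 536 - (-66)/1320 = 536 - 1*(-1/20) = 536 + 1/20 = 10721/20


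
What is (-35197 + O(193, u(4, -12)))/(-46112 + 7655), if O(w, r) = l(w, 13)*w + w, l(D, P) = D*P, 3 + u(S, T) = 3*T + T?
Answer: -449233/38457 ≈ -11.681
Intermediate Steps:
u(S, T) = -3 + 4*T (u(S, T) = -3 + (3*T + T) = -3 + 4*T)
O(w, r) = w + 13*w**2 (O(w, r) = (w*13)*w + w = (13*w)*w + w = 13*w**2 + w = w + 13*w**2)
(-35197 + O(193, u(4, -12)))/(-46112 + 7655) = (-35197 + 193*(1 + 13*193))/(-46112 + 7655) = (-35197 + 193*(1 + 2509))/(-38457) = (-35197 + 193*2510)*(-1/38457) = (-35197 + 484430)*(-1/38457) = 449233*(-1/38457) = -449233/38457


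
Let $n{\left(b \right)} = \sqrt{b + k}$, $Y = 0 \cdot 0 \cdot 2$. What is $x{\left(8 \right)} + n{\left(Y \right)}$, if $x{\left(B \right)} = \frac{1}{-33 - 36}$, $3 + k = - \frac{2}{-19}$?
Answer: $- \frac{1}{69} + \frac{i \sqrt{1045}}{19} \approx -0.014493 + 1.7014 i$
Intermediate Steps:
$k = - \frac{55}{19}$ ($k = -3 - \frac{2}{-19} = -3 - - \frac{2}{19} = -3 + \frac{2}{19} = - \frac{55}{19} \approx -2.8947$)
$Y = 0$ ($Y = 0 \cdot 2 = 0$)
$x{\left(B \right)} = - \frac{1}{69}$ ($x{\left(B \right)} = \frac{1}{-69} = - \frac{1}{69}$)
$n{\left(b \right)} = \sqrt{- \frac{55}{19} + b}$ ($n{\left(b \right)} = \sqrt{b - \frac{55}{19}} = \sqrt{- \frac{55}{19} + b}$)
$x{\left(8 \right)} + n{\left(Y \right)} = - \frac{1}{69} + \frac{\sqrt{-1045 + 361 \cdot 0}}{19} = - \frac{1}{69} + \frac{\sqrt{-1045 + 0}}{19} = - \frac{1}{69} + \frac{\sqrt{-1045}}{19} = - \frac{1}{69} + \frac{i \sqrt{1045}}{19}$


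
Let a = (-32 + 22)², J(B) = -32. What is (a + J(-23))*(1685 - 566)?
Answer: 76092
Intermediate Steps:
a = 100 (a = (-10)² = 100)
(a + J(-23))*(1685 - 566) = (100 - 32)*(1685 - 566) = 68*1119 = 76092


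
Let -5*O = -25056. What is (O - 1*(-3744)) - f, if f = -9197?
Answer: 89761/5 ≈ 17952.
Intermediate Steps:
O = 25056/5 (O = -1/5*(-25056) = 25056/5 ≈ 5011.2)
(O - 1*(-3744)) - f = (25056/5 - 1*(-3744)) - 1*(-9197) = (25056/5 + 3744) + 9197 = 43776/5 + 9197 = 89761/5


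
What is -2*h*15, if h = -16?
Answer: 480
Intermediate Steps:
-2*h*15 = -2*(-16)*15 = 32*15 = 480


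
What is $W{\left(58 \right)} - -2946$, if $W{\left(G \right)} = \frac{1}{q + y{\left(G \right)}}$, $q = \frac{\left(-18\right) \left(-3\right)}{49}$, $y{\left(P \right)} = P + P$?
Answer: $\frac{16904197}{5738} \approx 2946.0$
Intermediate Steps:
$y{\left(P \right)} = 2 P$
$q = \frac{54}{49}$ ($q = 54 \cdot \frac{1}{49} = \frac{54}{49} \approx 1.102$)
$W{\left(G \right)} = \frac{1}{\frac{54}{49} + 2 G}$
$W{\left(58 \right)} - -2946 = \frac{49}{2 \left(27 + 49 \cdot 58\right)} - -2946 = \frac{49}{2 \left(27 + 2842\right)} + 2946 = \frac{49}{2 \cdot 2869} + 2946 = \frac{49}{2} \cdot \frac{1}{2869} + 2946 = \frac{49}{5738} + 2946 = \frac{16904197}{5738}$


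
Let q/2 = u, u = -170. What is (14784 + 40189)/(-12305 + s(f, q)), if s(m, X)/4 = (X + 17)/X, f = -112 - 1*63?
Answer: -274865/61506 ≈ -4.4689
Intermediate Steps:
f = -175 (f = -112 - 63 = -175)
q = -340 (q = 2*(-170) = -340)
s(m, X) = 4*(17 + X)/X (s(m, X) = 4*((X + 17)/X) = 4*((17 + X)/X) = 4*(17 + X)/X)
(14784 + 40189)/(-12305 + s(f, q)) = (14784 + 40189)/(-12305 + (4 + 68/(-340))) = 54973/(-12305 + (4 + 68*(-1/340))) = 54973/(-12305 + (4 - ⅕)) = 54973/(-12305 + 19/5) = 54973/(-61506/5) = 54973*(-5/61506) = -274865/61506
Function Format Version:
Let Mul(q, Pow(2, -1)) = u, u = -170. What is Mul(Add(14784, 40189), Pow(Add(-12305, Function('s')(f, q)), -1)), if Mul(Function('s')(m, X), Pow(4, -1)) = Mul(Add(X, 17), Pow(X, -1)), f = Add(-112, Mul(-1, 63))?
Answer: Rational(-274865, 61506) ≈ -4.4689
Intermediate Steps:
f = -175 (f = Add(-112, -63) = -175)
q = -340 (q = Mul(2, -170) = -340)
Function('s')(m, X) = Mul(4, Pow(X, -1), Add(17, X)) (Function('s')(m, X) = Mul(4, Mul(Add(X, 17), Pow(X, -1))) = Mul(4, Mul(Add(17, X), Pow(X, -1))) = Mul(4, Mul(Pow(X, -1), Add(17, X))) = Mul(4, Pow(X, -1), Add(17, X)))
Mul(Add(14784, 40189), Pow(Add(-12305, Function('s')(f, q)), -1)) = Mul(Add(14784, 40189), Pow(Add(-12305, Add(4, Mul(68, Pow(-340, -1)))), -1)) = Mul(54973, Pow(Add(-12305, Add(4, Mul(68, Rational(-1, 340)))), -1)) = Mul(54973, Pow(Add(-12305, Add(4, Rational(-1, 5))), -1)) = Mul(54973, Pow(Add(-12305, Rational(19, 5)), -1)) = Mul(54973, Pow(Rational(-61506, 5), -1)) = Mul(54973, Rational(-5, 61506)) = Rational(-274865, 61506)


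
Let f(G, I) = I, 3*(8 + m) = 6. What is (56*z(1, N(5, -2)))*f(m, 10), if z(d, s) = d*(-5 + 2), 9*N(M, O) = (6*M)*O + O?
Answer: -1680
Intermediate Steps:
N(M, O) = O/9 + 2*M*O/3 (N(M, O) = ((6*M)*O + O)/9 = (6*M*O + O)/9 = (O + 6*M*O)/9 = O/9 + 2*M*O/3)
m = -6 (m = -8 + (⅓)*6 = -8 + 2 = -6)
z(d, s) = -3*d (z(d, s) = d*(-3) = -3*d)
(56*z(1, N(5, -2)))*f(m, 10) = (56*(-3*1))*10 = (56*(-3))*10 = -168*10 = -1680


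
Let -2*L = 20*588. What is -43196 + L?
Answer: -49076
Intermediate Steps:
L = -5880 (L = -10*588 = -½*11760 = -5880)
-43196 + L = -43196 - 5880 = -49076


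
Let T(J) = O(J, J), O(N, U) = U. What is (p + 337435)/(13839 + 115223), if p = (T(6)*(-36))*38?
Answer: 329227/129062 ≈ 2.5509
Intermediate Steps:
T(J) = J
p = -8208 (p = (6*(-36))*38 = -216*38 = -8208)
(p + 337435)/(13839 + 115223) = (-8208 + 337435)/(13839 + 115223) = 329227/129062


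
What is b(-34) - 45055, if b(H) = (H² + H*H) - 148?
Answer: -42891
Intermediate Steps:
b(H) = -148 + 2*H² (b(H) = (H² + H²) - 148 = 2*H² - 148 = -148 + 2*H²)
b(-34) - 45055 = (-148 + 2*(-34)²) - 45055 = (-148 + 2*1156) - 45055 = (-148 + 2312) - 45055 = 2164 - 45055 = -42891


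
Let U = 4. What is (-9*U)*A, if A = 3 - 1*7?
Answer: 144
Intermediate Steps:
A = -4 (A = 3 - 7 = -4)
(-9*U)*A = -9*4*(-4) = -36*(-4) = 144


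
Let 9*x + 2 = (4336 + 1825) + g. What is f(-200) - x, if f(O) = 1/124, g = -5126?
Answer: -128083/1116 ≈ -114.77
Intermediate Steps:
x = 1033/9 (x = -2/9 + ((4336 + 1825) - 5126)/9 = -2/9 + (6161 - 5126)/9 = -2/9 + (1/9)*1035 = -2/9 + 115 = 1033/9 ≈ 114.78)
f(O) = 1/124
f(-200) - x = 1/124 - 1*1033/9 = 1/124 - 1033/9 = -128083/1116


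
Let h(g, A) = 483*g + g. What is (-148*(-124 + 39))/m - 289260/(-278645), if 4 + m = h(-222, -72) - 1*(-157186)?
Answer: 1789141094/1385813043 ≈ 1.2910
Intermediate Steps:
h(g, A) = 484*g
m = 49734 (m = -4 + (484*(-222) - 1*(-157186)) = -4 + (-107448 + 157186) = -4 + 49738 = 49734)
(-148*(-124 + 39))/m - 289260/(-278645) = -148*(-124 + 39)/49734 - 289260/(-278645) = -148*(-85)*(1/49734) - 289260*(-1/278645) = 12580*(1/49734) + 57852/55729 = 6290/24867 + 57852/55729 = 1789141094/1385813043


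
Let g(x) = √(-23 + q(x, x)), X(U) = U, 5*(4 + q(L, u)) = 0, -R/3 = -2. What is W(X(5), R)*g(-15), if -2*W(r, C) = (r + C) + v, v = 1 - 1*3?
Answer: -27*I*√3/2 ≈ -23.383*I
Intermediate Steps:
R = 6 (R = -3*(-2) = 6)
q(L, u) = -4 (q(L, u) = -4 + (⅕)*0 = -4 + 0 = -4)
v = -2 (v = 1 - 3 = -2)
W(r, C) = 1 - C/2 - r/2 (W(r, C) = -((r + C) - 2)/2 = -((C + r) - 2)/2 = -(-2 + C + r)/2 = 1 - C/2 - r/2)
g(x) = 3*I*√3 (g(x) = √(-23 - 4) = √(-27) = 3*I*√3)
W(X(5), R)*g(-15) = (1 - ½*6 - ½*5)*(3*I*√3) = (1 - 3 - 5/2)*(3*I*√3) = -27*I*√3/2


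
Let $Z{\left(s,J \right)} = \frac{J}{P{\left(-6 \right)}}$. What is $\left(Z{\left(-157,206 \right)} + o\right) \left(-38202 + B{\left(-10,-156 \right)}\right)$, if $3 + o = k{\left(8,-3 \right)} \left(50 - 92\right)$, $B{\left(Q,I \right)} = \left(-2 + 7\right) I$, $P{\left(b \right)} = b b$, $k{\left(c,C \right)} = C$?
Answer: $- \frac{15053549}{3} \approx -5.0178 \cdot 10^{6}$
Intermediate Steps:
$P{\left(b \right)} = b^{2}$
$B{\left(Q,I \right)} = 5 I$
$Z{\left(s,J \right)} = \frac{J}{36}$ ($Z{\left(s,J \right)} = \frac{J}{\left(-6\right)^{2}} = \frac{J}{36}$)
$o = 123$ ($o = -3 - 3 \left(50 - 92\right) = -3 - -126 = -3 + 126 = 123$)
$\left(Z{\left(-157,206 \right)} + o\right) \left(-38202 + B{\left(-10,-156 \right)}\right) = \left(\frac{1}{36} \cdot 206 + 123\right) \left(-38202 + 5 \left(-156\right)\right) = \left(\frac{103}{18} + 123\right) \left(-38202 - 780\right) = \frac{2317}{18} \left(-38982\right) = - \frac{15053549}{3}$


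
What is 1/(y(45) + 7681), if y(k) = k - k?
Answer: 1/7681 ≈ 0.00013019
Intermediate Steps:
y(k) = 0
1/(y(45) + 7681) = 1/(0 + 7681) = 1/7681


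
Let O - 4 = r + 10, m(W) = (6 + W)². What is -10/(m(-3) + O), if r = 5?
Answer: -5/14 ≈ -0.35714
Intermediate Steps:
O = 19 (O = 4 + (5 + 10) = 4 + 15 = 19)
-10/(m(-3) + O) = -10/((6 - 3)² + 19) = -10/(3² + 19) = -10/(9 + 19) = -10/28 = (1/28)*(-10) = -5/14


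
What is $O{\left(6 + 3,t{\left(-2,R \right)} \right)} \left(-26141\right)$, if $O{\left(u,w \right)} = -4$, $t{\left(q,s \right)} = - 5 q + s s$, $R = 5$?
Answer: $104564$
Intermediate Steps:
$t{\left(q,s \right)} = s^{2} - 5 q$ ($t{\left(q,s \right)} = - 5 q + s^{2} = s^{2} - 5 q$)
$O{\left(6 + 3,t{\left(-2,R \right)} \right)} \left(-26141\right) = \left(-4\right) \left(-26141\right) = 104564$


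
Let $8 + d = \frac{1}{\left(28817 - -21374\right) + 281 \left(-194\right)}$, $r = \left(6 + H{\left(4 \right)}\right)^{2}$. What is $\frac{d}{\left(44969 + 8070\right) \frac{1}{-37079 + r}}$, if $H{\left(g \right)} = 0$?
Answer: $\frac{1281132155}{229287597} \approx 5.5874$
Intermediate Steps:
$r = 36$ ($r = \left(6 + 0\right)^{2} = 6^{2} = 36$)
$d = - \frac{34585}{4323}$ ($d = -8 + \frac{1}{\left(28817 - -21374\right) + 281 \left(-194\right)} = -8 + \frac{1}{\left(28817 + 21374\right) - 54514} = -8 + \frac{1}{50191 - 54514} = -8 + \frac{1}{-4323} = -8 - \frac{1}{4323} = - \frac{34585}{4323} \approx -8.0002$)
$\frac{d}{\left(44969 + 8070\right) \frac{1}{-37079 + r}} = - \frac{34585}{4323 \frac{44969 + 8070}{-37079 + 36}} = - \frac{34585}{4323 \frac{53039}{-37043}} = - \frac{34585}{4323 \cdot 53039 \left(- \frac{1}{37043}\right)} = - \frac{34585}{4323 \left(- \frac{53039}{37043}\right)} = \left(- \frac{34585}{4323}\right) \left(- \frac{37043}{53039}\right) = \frac{1281132155}{229287597}$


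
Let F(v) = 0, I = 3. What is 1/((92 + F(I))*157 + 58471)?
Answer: 1/72915 ≈ 1.3715e-5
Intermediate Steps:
1/((92 + F(I))*157 + 58471) = 1/((92 + 0)*157 + 58471) = 1/(92*157 + 58471) = 1/(14444 + 58471) = 1/72915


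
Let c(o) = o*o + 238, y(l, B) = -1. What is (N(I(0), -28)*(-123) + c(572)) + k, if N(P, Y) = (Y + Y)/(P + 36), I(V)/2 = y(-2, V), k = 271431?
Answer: 10183945/17 ≈ 5.9906e+5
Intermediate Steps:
I(V) = -2 (I(V) = 2*(-1) = -2)
N(P, Y) = 2*Y/(36 + P) (N(P, Y) = (2*Y)/(36 + P) = 2*Y/(36 + P))
c(o) = 238 + o² (c(o) = o² + 238 = 238 + o²)
(N(I(0), -28)*(-123) + c(572)) + k = ((2*(-28)/(36 - 2))*(-123) + (238 + 572²)) + 271431 = ((2*(-28)/34)*(-123) + (238 + 327184)) + 271431 = ((2*(-28)*(1/34))*(-123) + 327422) + 271431 = (-28/17*(-123) + 327422) + 271431 = (3444/17 + 327422) + 271431 = 5569618/17 + 271431 = 10183945/17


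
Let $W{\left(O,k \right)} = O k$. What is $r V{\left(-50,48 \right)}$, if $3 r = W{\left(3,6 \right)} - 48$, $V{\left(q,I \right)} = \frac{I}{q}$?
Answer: $\frac{48}{5} \approx 9.6$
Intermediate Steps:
$r = -10$ ($r = \frac{3 \cdot 6 - 48}{3} = \frac{18 - 48}{3} = \frac{1}{3} \left(-30\right) = -10$)
$r V{\left(-50,48 \right)} = - 10 \frac{48}{-50} = - 10 \cdot 48 \left(- \frac{1}{50}\right) = \left(-10\right) \left(- \frac{24}{25}\right) = \frac{48}{5}$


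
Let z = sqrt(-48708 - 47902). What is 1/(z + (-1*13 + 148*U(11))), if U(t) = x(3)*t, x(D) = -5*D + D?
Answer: -19549/382260011 - I*sqrt(96610)/382260011 ≈ -5.1141e-5 - 8.1312e-7*I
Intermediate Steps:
x(D) = -4*D
U(t) = -12*t (U(t) = (-4*3)*t = -12*t)
z = I*sqrt(96610) (z = sqrt(-96610) = I*sqrt(96610) ≈ 310.82*I)
1/(z + (-1*13 + 148*U(11))) = 1/(I*sqrt(96610) + (-1*13 + 148*(-12*11))) = 1/(I*sqrt(96610) + (-13 + 148*(-132))) = 1/(I*sqrt(96610) + (-13 - 19536)) = 1/(I*sqrt(96610) - 19549) = 1/(-19549 + I*sqrt(96610))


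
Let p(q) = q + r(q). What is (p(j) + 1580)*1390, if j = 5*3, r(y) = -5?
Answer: 2210100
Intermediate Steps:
j = 15
p(q) = -5 + q (p(q) = q - 5 = -5 + q)
(p(j) + 1580)*1390 = ((-5 + 15) + 1580)*1390 = (10 + 1580)*1390 = 1590*1390 = 2210100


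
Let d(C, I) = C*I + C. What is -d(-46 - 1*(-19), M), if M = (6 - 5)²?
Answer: 54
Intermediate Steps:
M = 1 (M = 1² = 1)
d(C, I) = C + C*I
-d(-46 - 1*(-19), M) = -(-46 - 1*(-19))*(1 + 1) = -(-46 + 19)*2 = -(-27)*2 = -1*(-54) = 54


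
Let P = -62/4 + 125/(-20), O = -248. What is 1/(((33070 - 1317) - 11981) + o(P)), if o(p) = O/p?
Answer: 87/1721156 ≈ 5.0547e-5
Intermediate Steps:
P = -87/4 (P = -62*¼ + 125*(-1/20) = -31/2 - 25/4 = -87/4 ≈ -21.750)
o(p) = -248/p
1/(((33070 - 1317) - 11981) + o(P)) = 1/(((33070 - 1317) - 11981) - 248/(-87/4)) = 1/((31753 - 11981) - 248*(-4/87)) = 1/(19772 + 992/87) = 1/(1721156/87) = 87/1721156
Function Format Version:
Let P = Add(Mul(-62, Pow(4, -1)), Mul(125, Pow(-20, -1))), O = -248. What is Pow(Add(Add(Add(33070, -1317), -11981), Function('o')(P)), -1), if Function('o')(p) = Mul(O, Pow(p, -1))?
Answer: Rational(87, 1721156) ≈ 5.0547e-5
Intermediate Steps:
P = Rational(-87, 4) (P = Add(Mul(-62, Rational(1, 4)), Mul(125, Rational(-1, 20))) = Add(Rational(-31, 2), Rational(-25, 4)) = Rational(-87, 4) ≈ -21.750)
Function('o')(p) = Mul(-248, Pow(p, -1))
Pow(Add(Add(Add(33070, -1317), -11981), Function('o')(P)), -1) = Pow(Add(Add(Add(33070, -1317), -11981), Mul(-248, Pow(Rational(-87, 4), -1))), -1) = Pow(Add(Add(31753, -11981), Mul(-248, Rational(-4, 87))), -1) = Pow(Add(19772, Rational(992, 87)), -1) = Pow(Rational(1721156, 87), -1) = Rational(87, 1721156)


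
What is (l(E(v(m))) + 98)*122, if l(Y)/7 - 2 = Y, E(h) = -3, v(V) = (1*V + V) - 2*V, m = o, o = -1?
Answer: 11102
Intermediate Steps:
m = -1
v(V) = 0 (v(V) = (V + V) - 2*V = 2*V - 2*V = 0)
l(Y) = 14 + 7*Y
(l(E(v(m))) + 98)*122 = ((14 + 7*(-3)) + 98)*122 = ((14 - 21) + 98)*122 = (-7 + 98)*122 = 91*122 = 11102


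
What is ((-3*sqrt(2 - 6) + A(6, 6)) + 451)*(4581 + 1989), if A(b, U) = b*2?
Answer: 3041910 - 39420*I ≈ 3.0419e+6 - 39420.0*I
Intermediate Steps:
A(b, U) = 2*b
((-3*sqrt(2 - 6) + A(6, 6)) + 451)*(4581 + 1989) = ((-3*sqrt(2 - 6) + 2*6) + 451)*(4581 + 1989) = ((-6*I + 12) + 451)*6570 = ((12 - 6*I) + 451)*6570 = (463 - 6*I)*6570 = 3041910 - 39420*I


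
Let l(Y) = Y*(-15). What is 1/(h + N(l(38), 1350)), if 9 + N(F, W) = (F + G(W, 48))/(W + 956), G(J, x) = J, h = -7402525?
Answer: -1153/8535121312 ≈ -1.3509e-7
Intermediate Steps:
l(Y) = -15*Y
N(F, W) = -9 + (F + W)/(956 + W) (N(F, W) = -9 + (F + W)/(W + 956) = -9 + (F + W)/(956 + W))
1/(h + N(l(38), 1350)) = 1/(-7402525 + (-8604 - 15*38 - 8*1350)/(956 + 1350)) = 1/(-7402525 + (-8604 - 570 - 10800)/2306) = 1/(-7402525 + (1/2306)*(-19974)) = 1/(-7402525 - 9987/1153) = 1/(-8535121312/1153) = -1153/8535121312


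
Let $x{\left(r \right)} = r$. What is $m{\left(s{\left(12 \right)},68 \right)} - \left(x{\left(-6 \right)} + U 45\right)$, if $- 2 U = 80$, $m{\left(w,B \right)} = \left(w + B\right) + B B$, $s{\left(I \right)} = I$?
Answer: $6510$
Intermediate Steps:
$m{\left(w,B \right)} = B + w + B^{2}$ ($m{\left(w,B \right)} = \left(B + w\right) + B^{2} = B + w + B^{2}$)
$U = -40$ ($U = \left(- \frac{1}{2}\right) 80 = -40$)
$m{\left(s{\left(12 \right)},68 \right)} - \left(x{\left(-6 \right)} + U 45\right) = \left(68 + 12 + 68^{2}\right) - \left(-6 - 1800\right) = \left(68 + 12 + 4624\right) - \left(-6 - 1800\right) = 4704 - -1806 = 4704 + 1806 = 6510$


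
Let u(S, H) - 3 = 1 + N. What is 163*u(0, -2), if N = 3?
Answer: 1141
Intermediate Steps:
u(S, H) = 7 (u(S, H) = 3 + (1 + 3) = 3 + 4 = 7)
163*u(0, -2) = 163*7 = 1141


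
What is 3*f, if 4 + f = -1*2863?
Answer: -8601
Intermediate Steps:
f = -2867 (f = -4 - 1*2863 = -4 - 2863 = -2867)
3*f = 3*(-2867) = -8601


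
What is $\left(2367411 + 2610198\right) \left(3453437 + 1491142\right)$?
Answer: $24612180931611$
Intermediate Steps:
$\left(2367411 + 2610198\right) \left(3453437 + 1491142\right) = 4977609 \cdot 4944579 = 24612180931611$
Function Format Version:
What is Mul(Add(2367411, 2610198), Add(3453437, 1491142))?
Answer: 24612180931611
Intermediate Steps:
Mul(Add(2367411, 2610198), Add(3453437, 1491142)) = Mul(4977609, 4944579) = 24612180931611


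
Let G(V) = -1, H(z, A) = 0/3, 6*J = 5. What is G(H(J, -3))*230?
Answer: -230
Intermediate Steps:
J = ⅚ (J = (⅙)*5 = ⅚ ≈ 0.83333)
H(z, A) = 0 (H(z, A) = 0*(⅓) = 0)
G(H(J, -3))*230 = -1*230 = -230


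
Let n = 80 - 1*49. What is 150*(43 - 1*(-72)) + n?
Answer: 17281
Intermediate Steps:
n = 31 (n = 80 - 49 = 31)
150*(43 - 1*(-72)) + n = 150*(43 - 1*(-72)) + 31 = 150*(43 + 72) + 31 = 150*115 + 31 = 17250 + 31 = 17281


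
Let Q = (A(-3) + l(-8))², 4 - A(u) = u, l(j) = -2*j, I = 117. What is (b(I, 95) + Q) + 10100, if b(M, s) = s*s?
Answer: 19654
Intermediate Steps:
b(M, s) = s²
A(u) = 4 - u
Q = 529 (Q = ((4 - 1*(-3)) - 2*(-8))² = ((4 + 3) + 16)² = (7 + 16)² = 23² = 529)
(b(I, 95) + Q) + 10100 = (95² + 529) + 10100 = (9025 + 529) + 10100 = 9554 + 10100 = 19654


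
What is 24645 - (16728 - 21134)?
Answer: 29051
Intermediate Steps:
24645 - (16728 - 21134) = 24645 - 1*(-4406) = 24645 + 4406 = 29051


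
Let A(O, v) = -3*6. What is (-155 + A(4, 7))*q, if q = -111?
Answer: 19203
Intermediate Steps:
A(O, v) = -18
(-155 + A(4, 7))*q = (-155 - 18)*(-111) = -173*(-111) = 19203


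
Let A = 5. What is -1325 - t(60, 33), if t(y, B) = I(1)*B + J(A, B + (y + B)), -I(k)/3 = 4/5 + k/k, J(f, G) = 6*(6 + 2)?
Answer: -5974/5 ≈ -1194.8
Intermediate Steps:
J(f, G) = 48 (J(f, G) = 6*8 = 48)
I(k) = -27/5 (I(k) = -3*(4/5 + k/k) = -3*(4*(⅕) + 1) = -3*(⅘ + 1) = -3*9/5 = -27/5)
t(y, B) = 48 - 27*B/5 (t(y, B) = -27*B/5 + 48 = 48 - 27*B/5)
-1325 - t(60, 33) = -1325 - (48 - 27/5*33) = -1325 - (48 - 891/5) = -1325 - 1*(-651/5) = -1325 + 651/5 = -5974/5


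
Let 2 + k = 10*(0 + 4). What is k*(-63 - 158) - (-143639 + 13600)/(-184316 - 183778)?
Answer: -3091383451/368094 ≈ -8398.4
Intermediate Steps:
k = 38 (k = -2 + 10*(0 + 4) = -2 + 10*4 = -2 + 40 = 38)
k*(-63 - 158) - (-143639 + 13600)/(-184316 - 183778) = 38*(-63 - 158) - (-143639 + 13600)/(-184316 - 183778) = 38*(-221) - (-130039)/(-368094) = -8398 - (-130039)*(-1)/368094 = -8398 - 1*130039/368094 = -8398 - 130039/368094 = -3091383451/368094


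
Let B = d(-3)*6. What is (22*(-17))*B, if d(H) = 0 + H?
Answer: 6732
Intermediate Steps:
d(H) = H
B = -18 (B = -3*6 = -18)
(22*(-17))*B = (22*(-17))*(-18) = -374*(-18) = 6732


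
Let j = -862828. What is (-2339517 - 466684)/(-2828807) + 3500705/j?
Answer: -7481550012507/2440773886196 ≈ -3.0652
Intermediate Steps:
(-2339517 - 466684)/(-2828807) + 3500705/j = (-2339517 - 466684)/(-2828807) + 3500705/(-862828) = -2806201*(-1/2828807) + 3500705*(-1/862828) = 2806201/2828807 - 3500705/862828 = -7481550012507/2440773886196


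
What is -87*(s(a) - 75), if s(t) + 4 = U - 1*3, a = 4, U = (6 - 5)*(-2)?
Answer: 7308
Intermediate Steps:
U = -2 (U = 1*(-2) = -2)
s(t) = -9 (s(t) = -4 + (-2 - 1*3) = -4 + (-2 - 3) = -4 - 5 = -9)
-87*(s(a) - 75) = -87*(-9 - 75) = -87*(-84) = 7308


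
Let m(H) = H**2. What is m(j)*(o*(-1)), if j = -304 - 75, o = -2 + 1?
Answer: 143641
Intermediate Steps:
o = -1
j = -379
m(j)*(o*(-1)) = (-379)**2*(-1*(-1)) = 143641*1 = 143641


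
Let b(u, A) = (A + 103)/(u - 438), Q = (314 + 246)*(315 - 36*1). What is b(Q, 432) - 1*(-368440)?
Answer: 57403689415/155802 ≈ 3.6844e+5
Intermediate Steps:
Q = 156240 (Q = 560*(315 - 36) = 560*279 = 156240)
b(u, A) = (103 + A)/(-438 + u)
b(Q, 432) - 1*(-368440) = (103 + 432)/(-438 + 156240) - 1*(-368440) = 535/155802 + 368440 = 57403689415/155802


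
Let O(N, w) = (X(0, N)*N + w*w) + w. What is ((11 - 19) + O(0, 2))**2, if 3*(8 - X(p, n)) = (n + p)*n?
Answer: 4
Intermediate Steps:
X(p, n) = 8 - n*(n + p)/3 (X(p, n) = 8 - (n + p)*n/3 = 8 - n*(n + p)/3)
O(N, w) = w + w**2 + N*(8 - N**2/3) (O(N, w) = ((8 - N**2/3 - 1/3*N*0)*N + w*w) + w = ((8 - N**2/3 + 0)*N + w**2) + w = ((8 - N**2/3)*N + w**2) + w = (N*(8 - N**2/3) + w**2) + w = (w**2 + N*(8 - N**2/3)) + w = w + w**2 + N*(8 - N**2/3))
((11 - 19) + O(0, 2))**2 = ((11 - 19) + (2 + 2**2 + 8*0 - 1/3*0**3))**2 = (-8 + (2 + 4 + 0 - 1/3*0))**2 = (-8 + (2 + 4 + 0 + 0))**2 = (-8 + 6)**2 = (-2)**2 = 4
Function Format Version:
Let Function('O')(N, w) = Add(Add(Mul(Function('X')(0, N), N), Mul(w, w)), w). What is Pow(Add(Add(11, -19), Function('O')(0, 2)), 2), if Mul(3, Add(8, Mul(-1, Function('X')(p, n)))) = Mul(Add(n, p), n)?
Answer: 4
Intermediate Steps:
Function('X')(p, n) = Add(8, Mul(Rational(-1, 3), n, Add(n, p))) (Function('X')(p, n) = Add(8, Mul(Rational(-1, 3), Mul(Add(n, p), n))) = Add(8, Mul(Rational(-1, 3), Mul(n, Add(n, p)))) = Add(8, Mul(Rational(-1, 3), n, Add(n, p))))
Function('O')(N, w) = Add(w, Pow(w, 2), Mul(N, Add(8, Mul(Rational(-1, 3), Pow(N, 2))))) (Function('O')(N, w) = Add(Add(Mul(Add(8, Mul(Rational(-1, 3), Pow(N, 2)), Mul(Rational(-1, 3), N, 0)), N), Mul(w, w)), w) = Add(Add(Mul(Add(8, Mul(Rational(-1, 3), Pow(N, 2)), 0), N), Pow(w, 2)), w) = Add(Add(Mul(Add(8, Mul(Rational(-1, 3), Pow(N, 2))), N), Pow(w, 2)), w) = Add(Add(Mul(N, Add(8, Mul(Rational(-1, 3), Pow(N, 2)))), Pow(w, 2)), w) = Add(Add(Pow(w, 2), Mul(N, Add(8, Mul(Rational(-1, 3), Pow(N, 2))))), w) = Add(w, Pow(w, 2), Mul(N, Add(8, Mul(Rational(-1, 3), Pow(N, 2))))))
Pow(Add(Add(11, -19), Function('O')(0, 2)), 2) = Pow(Add(Add(11, -19), Add(2, Pow(2, 2), Mul(8, 0), Mul(Rational(-1, 3), Pow(0, 3)))), 2) = Pow(Add(-8, Add(2, 4, 0, Mul(Rational(-1, 3), 0))), 2) = Pow(Add(-8, Add(2, 4, 0, 0)), 2) = Pow(Add(-8, 6), 2) = Pow(-2, 2) = 4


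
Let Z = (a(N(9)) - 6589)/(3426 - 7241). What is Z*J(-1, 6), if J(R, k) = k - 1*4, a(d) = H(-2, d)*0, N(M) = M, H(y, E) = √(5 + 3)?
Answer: 13178/3815 ≈ 3.4543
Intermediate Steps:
H(y, E) = 2*√2 (H(y, E) = √8 = 2*√2)
a(d) = 0 (a(d) = (2*√2)*0 = 0)
Z = 6589/3815 (Z = (0 - 6589)/(3426 - 7241) = -6589/(-3815) = -6589*(-1/3815) = 6589/3815 ≈ 1.7271)
J(R, k) = -4 + k (J(R, k) = k - 4 = -4 + k)
Z*J(-1, 6) = 6589*(-4 + 6)/3815 = (6589/3815)*2 = 13178/3815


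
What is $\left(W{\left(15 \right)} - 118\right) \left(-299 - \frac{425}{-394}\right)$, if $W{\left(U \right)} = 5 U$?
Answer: $\frac{5047383}{394} \approx 12811.0$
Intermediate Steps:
$\left(W{\left(15 \right)} - 118\right) \left(-299 - \frac{425}{-394}\right) = \left(5 \cdot 15 - 118\right) \left(-299 - \frac{425}{-394}\right) = \left(75 - 118\right) \left(-299 - - \frac{425}{394}\right) = - 43 \left(-299 + \frac{425}{394}\right) = \left(-43\right) \left(- \frac{117381}{394}\right) = \frac{5047383}{394}$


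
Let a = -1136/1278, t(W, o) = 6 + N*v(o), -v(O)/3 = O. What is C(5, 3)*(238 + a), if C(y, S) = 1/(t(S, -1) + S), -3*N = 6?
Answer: 2134/27 ≈ 79.037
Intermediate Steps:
N = -2 (N = -1/3*6 = -2)
v(O) = -3*O
t(W, o) = 6 + 6*o (t(W, o) = 6 - (-6)*o = 6 + 6*o)
C(y, S) = 1/S (C(y, S) = 1/((6 + 6*(-1)) + S) = 1/((6 - 6) + S) = 1/(0 + S) = 1/S)
a = -8/9 (a = -1136*1/1278 = -8/9 ≈ -0.88889)
C(5, 3)*(238 + a) = (238 - 8/9)/3 = (1/3)*(2134/9) = 2134/27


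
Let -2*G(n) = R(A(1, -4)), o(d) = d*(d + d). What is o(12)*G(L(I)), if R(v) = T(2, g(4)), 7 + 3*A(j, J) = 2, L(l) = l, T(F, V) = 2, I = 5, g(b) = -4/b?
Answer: -288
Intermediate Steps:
o(d) = 2*d**2 (o(d) = d*(2*d) = 2*d**2)
A(j, J) = -5/3 (A(j, J) = -7/3 + (1/3)*2 = -7/3 + 2/3 = -5/3)
R(v) = 2
G(n) = -1 (G(n) = -1/2*2 = -1)
o(12)*G(L(I)) = (2*12**2)*(-1) = (2*144)*(-1) = 288*(-1) = -288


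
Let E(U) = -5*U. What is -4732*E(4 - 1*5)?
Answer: -23660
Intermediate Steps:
-4732*E(4 - 1*5) = -(-23660)*(4 - 1*5) = -(-23660)*(4 - 5) = -(-23660)*(-1) = -4732*5 = -23660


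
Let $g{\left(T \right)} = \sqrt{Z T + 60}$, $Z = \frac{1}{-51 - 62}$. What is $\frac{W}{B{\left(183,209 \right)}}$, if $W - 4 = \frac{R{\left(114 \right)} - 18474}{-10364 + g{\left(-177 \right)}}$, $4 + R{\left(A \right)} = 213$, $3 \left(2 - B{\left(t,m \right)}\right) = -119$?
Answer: $\frac{209823439032}{1517200636375} + \frac{32877 \sqrt{87349}}{303440127275} \approx 0.13833$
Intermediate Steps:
$Z = - \frac{1}{113}$ ($Z = \frac{1}{-113} = - \frac{1}{113} \approx -0.0088496$)
$B{\left(t,m \right)} = \frac{125}{3}$ ($B{\left(t,m \right)} = 2 - - \frac{119}{3} = 2 + \frac{119}{3} = \frac{125}{3}$)
$g{\left(T \right)} = \sqrt{60 - \frac{T}{113}}$ ($g{\left(T \right)} = \sqrt{- \frac{T}{113} + 60} = \sqrt{60 - \frac{T}{113}}$)
$R{\left(A \right)} = 209$ ($R{\left(A \right)} = -4 + 213 = 209$)
$W = 4 - \frac{18265}{-10364 + \frac{3 \sqrt{87349}}{113}}$ ($W = 4 + \frac{209 - 18474}{-10364 + \frac{\sqrt{766140 - -20001}}{113}} = 4 - \frac{18265}{-10364 + \frac{\sqrt{766140 + 20001}}{113}} = 4 - \frac{18265}{-10364 + \frac{\sqrt{786141}}{113}} = 4 - \frac{18265}{-10364 + \frac{3 \sqrt{87349}}{113}} \approx 5.7637$)
$\frac{W}{B{\left(183,209 \right)}} = \frac{\frac{69941146344}{12137605091} + \frac{54795 \sqrt{87349}}{12137605091}}{\frac{125}{3}} = \left(\frac{69941146344}{12137605091} + \frac{54795 \sqrt{87349}}{12137605091}\right) \frac{3}{125} = \frac{209823439032}{1517200636375} + \frac{32877 \sqrt{87349}}{303440127275}$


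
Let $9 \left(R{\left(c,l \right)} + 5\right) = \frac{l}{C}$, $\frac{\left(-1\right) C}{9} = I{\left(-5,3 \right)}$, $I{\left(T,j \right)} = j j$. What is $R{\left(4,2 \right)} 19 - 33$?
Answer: $- \frac{93350}{729} \approx -128.05$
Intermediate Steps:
$I{\left(T,j \right)} = j^{2}$
$C = -81$ ($C = - 9 \cdot 3^{2} = \left(-9\right) 9 = -81$)
$R{\left(c,l \right)} = -5 - \frac{l}{729}$ ($R{\left(c,l \right)} = -5 + \frac{l \frac{1}{-81}}{9} = -5 + \frac{l \left(- \frac{1}{81}\right)}{9} = -5 + \frac{\left(- \frac{1}{81}\right) l}{9} = -5 - \frac{l}{729}$)
$R{\left(4,2 \right)} 19 - 33 = \left(-5 - \frac{2}{729}\right) 19 - 33 = \left(- \frac{3647}{729}\right) 19 - 33 = - \frac{69293}{729} - 33 = - \frac{93350}{729}$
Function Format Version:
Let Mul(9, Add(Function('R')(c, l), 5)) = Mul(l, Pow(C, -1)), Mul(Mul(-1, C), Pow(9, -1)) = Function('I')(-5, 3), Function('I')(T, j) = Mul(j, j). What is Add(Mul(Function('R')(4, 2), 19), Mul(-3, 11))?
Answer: Rational(-93350, 729) ≈ -128.05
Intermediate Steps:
Function('I')(T, j) = Pow(j, 2)
C = -81 (C = Mul(-9, Pow(3, 2)) = Mul(-9, 9) = -81)
Function('R')(c, l) = Add(-5, Mul(Rational(-1, 729), l)) (Function('R')(c, l) = Add(-5, Mul(Rational(1, 9), Mul(l, Pow(-81, -1)))) = Add(-5, Mul(Rational(1, 9), Mul(l, Rational(-1, 81)))) = Add(-5, Mul(Rational(1, 9), Mul(Rational(-1, 81), l))) = Add(-5, Mul(Rational(-1, 729), l)))
Add(Mul(Function('R')(4, 2), 19), Mul(-3, 11)) = Add(Mul(Add(-5, Mul(Rational(-1, 729), 2)), 19), Mul(-3, 11)) = Add(Mul(Add(-5, Rational(-2, 729)), 19), -33) = Add(Mul(Rational(-3647, 729), 19), -33) = Add(Rational(-69293, 729), -33) = Rational(-93350, 729)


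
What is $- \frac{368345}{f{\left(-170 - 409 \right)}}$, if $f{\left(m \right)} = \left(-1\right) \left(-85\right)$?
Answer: $- \frac{73669}{17} \approx -4333.5$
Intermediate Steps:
$f{\left(m \right)} = 85$
$- \frac{368345}{f{\left(-170 - 409 \right)}} = - \frac{368345}{85} = \left(-368345\right) \frac{1}{85} = - \frac{73669}{17}$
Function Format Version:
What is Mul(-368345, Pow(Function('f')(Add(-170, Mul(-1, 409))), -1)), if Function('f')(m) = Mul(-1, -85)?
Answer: Rational(-73669, 17) ≈ -4333.5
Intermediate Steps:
Function('f')(m) = 85
Mul(-368345, Pow(Function('f')(Add(-170, Mul(-1, 409))), -1)) = Mul(-368345, Pow(85, -1)) = Mul(-368345, Rational(1, 85)) = Rational(-73669, 17)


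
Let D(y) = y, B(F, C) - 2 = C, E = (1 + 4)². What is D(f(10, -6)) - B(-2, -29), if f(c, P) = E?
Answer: 52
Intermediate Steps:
E = 25 (E = 5² = 25)
f(c, P) = 25
B(F, C) = 2 + C
D(f(10, -6)) - B(-2, -29) = 25 - (2 - 29) = 25 - 1*(-27) = 25 + 27 = 52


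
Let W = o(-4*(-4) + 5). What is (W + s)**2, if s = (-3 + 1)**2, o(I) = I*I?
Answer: 198025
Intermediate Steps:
o(I) = I**2
W = 441 (W = (-4*(-4) + 5)**2 = (16 + 5)**2 = 21**2 = 441)
s = 4 (s = (-2)**2 = 4)
(W + s)**2 = (441 + 4)**2 = 445**2 = 198025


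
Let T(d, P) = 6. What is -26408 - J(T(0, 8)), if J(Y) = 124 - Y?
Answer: -26526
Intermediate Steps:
-26408 - J(T(0, 8)) = -26408 - (124 - 1*6) = -26408 - (124 - 6) = -26408 - 1*118 = -26408 - 118 = -26526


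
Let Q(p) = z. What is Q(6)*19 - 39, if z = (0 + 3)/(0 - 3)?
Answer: -58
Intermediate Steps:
z = -1 (z = 3/(-3) = 3*(-⅓) = -1)
Q(p) = -1
Q(6)*19 - 39 = -1*19 - 39 = -19 - 39 = -58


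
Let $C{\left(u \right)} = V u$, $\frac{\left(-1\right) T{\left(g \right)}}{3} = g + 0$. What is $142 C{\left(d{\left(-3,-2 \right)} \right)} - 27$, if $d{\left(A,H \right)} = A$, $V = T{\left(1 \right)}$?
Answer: $1251$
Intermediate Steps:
$T{\left(g \right)} = - 3 g$ ($T{\left(g \right)} = - 3 \left(g + 0\right) = - 3 g$)
$V = -3$ ($V = \left(-3\right) 1 = -3$)
$C{\left(u \right)} = - 3 u$
$142 C{\left(d{\left(-3,-2 \right)} \right)} - 27 = 142 \left(\left(-3\right) \left(-3\right)\right) - 27 = 142 \cdot 9 - 27 = 1278 - 27 = 1251$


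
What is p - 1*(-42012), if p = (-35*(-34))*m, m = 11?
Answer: 55102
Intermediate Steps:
p = 13090 (p = -35*(-34)*11 = 1190*11 = 13090)
p - 1*(-42012) = 13090 - 1*(-42012) = 13090 + 42012 = 55102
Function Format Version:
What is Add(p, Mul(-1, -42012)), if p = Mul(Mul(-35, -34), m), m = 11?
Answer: 55102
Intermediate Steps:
p = 13090 (p = Mul(Mul(-35, -34), 11) = Mul(1190, 11) = 13090)
Add(p, Mul(-1, -42012)) = Add(13090, Mul(-1, -42012)) = Add(13090, 42012) = 55102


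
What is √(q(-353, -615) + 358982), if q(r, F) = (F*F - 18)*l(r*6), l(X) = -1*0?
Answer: √358982 ≈ 599.15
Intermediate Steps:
l(X) = 0
q(r, F) = 0 (q(r, F) = (F*F - 18)*0 = (F² - 18)*0 = (-18 + F²)*0 = 0)
√(q(-353, -615) + 358982) = √(0 + 358982) = √358982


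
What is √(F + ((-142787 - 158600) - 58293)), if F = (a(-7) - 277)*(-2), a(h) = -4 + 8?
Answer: I*√359134 ≈ 599.28*I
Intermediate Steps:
a(h) = 4
F = 546 (F = (4 - 277)*(-2) = -273*(-2) = 546)
√(F + ((-142787 - 158600) - 58293)) = √(546 + ((-142787 - 158600) - 58293)) = √(546 + (-301387 - 58293)) = √(546 - 359680) = √(-359134) = I*√359134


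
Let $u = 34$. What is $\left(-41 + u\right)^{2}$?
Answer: $49$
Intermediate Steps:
$\left(-41 + u\right)^{2} = \left(-41 + 34\right)^{2} = \left(-7\right)^{2} = 49$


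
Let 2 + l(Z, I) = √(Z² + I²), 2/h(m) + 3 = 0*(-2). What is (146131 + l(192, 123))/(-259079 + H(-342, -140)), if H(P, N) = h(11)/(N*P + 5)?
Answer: -20992161495/37217993747 - 430965*√5777/37217993747 ≈ -0.56491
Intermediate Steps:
h(m) = -⅔ (h(m) = 2/(-3 + 0*(-2)) = 2/(-3 + 0) = 2/(-3) = 2*(-⅓) = -⅔)
H(P, N) = -2/(3*(5 + N*P)) (H(P, N) = -2/(3*(N*P + 5)) = -2/(3*(5 + N*P)))
l(Z, I) = -2 + √(I² + Z²) (l(Z, I) = -2 + √(Z² + I²) = -2 + √(I² + Z²))
(146131 + l(192, 123))/(-259079 + H(-342, -140)) = (146131 + (-2 + √(123² + 192²)))/(-259079 - 2/(15 + 3*(-140)*(-342))) = (146131 + (-2 + √(15129 + 36864)))/(-259079 - 2/(15 + 143640)) = (146131 + (-2 + √51993))/(-259079 - 2/143655) = (146131 + (-2 + 3*√5777))/(-259079 - 2*1/143655) = (146129 + 3*√5777)/(-259079 - 2/143655) = (146129 + 3*√5777)/(-37217993747/143655) = (146129 + 3*√5777)*(-143655/37217993747) = -20992161495/37217993747 - 430965*√5777/37217993747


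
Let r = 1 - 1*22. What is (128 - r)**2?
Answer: 22201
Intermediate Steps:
r = -21 (r = 1 - 22 = -21)
(128 - r)**2 = (128 - 1*(-21))**2 = (128 + 21)**2 = 149**2 = 22201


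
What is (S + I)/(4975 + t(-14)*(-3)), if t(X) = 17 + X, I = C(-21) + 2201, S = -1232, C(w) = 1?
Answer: 485/2483 ≈ 0.19533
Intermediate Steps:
I = 2202 (I = 1 + 2201 = 2202)
(S + I)/(4975 + t(-14)*(-3)) = (-1232 + 2202)/(4975 + (17 - 14)*(-3)) = 970/(4975 + 3*(-3)) = 970/(4975 - 9) = 970/4966 = 970*(1/4966) = 485/2483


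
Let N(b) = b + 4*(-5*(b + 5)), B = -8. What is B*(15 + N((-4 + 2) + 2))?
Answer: 680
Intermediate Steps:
N(b) = -100 - 19*b (N(b) = b + 4*(-5*(5 + b)) = b + 4*(-25 - 5*b) = b + (-100 - 20*b) = -100 - 19*b)
B*(15 + N((-4 + 2) + 2)) = -8*(15 + (-100 - 19*((-4 + 2) + 2))) = -8*(15 + (-100 - 19*(-2 + 2))) = -8*(15 + (-100 - 19*0)) = -8*(15 + (-100 + 0)) = -8*(15 - 100) = -8*(-85) = 680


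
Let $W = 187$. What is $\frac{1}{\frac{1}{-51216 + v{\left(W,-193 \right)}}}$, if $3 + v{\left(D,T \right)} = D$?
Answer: $-51032$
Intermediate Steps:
$v{\left(D,T \right)} = -3 + D$
$\frac{1}{\frac{1}{-51216 + v{\left(W,-193 \right)}}} = \frac{1}{\frac{1}{-51216 + \left(-3 + 187\right)}} = \frac{1}{\frac{1}{-51216 + 184}} = \frac{1}{\frac{1}{-51032}} = \frac{1}{- \frac{1}{51032}} = -51032$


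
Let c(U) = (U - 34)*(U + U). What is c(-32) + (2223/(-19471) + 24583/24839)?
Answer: 2043319512352/483640169 ≈ 4224.9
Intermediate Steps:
c(U) = 2*U*(-34 + U) (c(U) = (-34 + U)*(2*U) = 2*U*(-34 + U))
c(-32) + (2223/(-19471) + 24583/24839) = 2*(-32)*(-34 - 32) + (2223/(-19471) + 24583/24839) = 2*(-32)*(-66) + (2223*(-1/19471) + 24583*(1/24839)) = 4224 + (-2223/19471 + 24583/24839) = 4224 + 423438496/483640169 = 2043319512352/483640169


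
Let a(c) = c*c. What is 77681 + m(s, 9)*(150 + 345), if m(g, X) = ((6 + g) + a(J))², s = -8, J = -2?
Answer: 79661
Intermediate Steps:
a(c) = c²
m(g, X) = (10 + g)² (m(g, X) = ((6 + g) + (-2)²)² = ((6 + g) + 4)² = (10 + g)²)
77681 + m(s, 9)*(150 + 345) = 77681 + (10 - 8)²*(150 + 345) = 77681 + 2²*495 = 77681 + 4*495 = 77681 + 1980 = 79661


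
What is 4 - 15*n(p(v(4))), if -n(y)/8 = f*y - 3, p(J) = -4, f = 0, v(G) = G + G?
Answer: -356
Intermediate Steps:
v(G) = 2*G
n(y) = 24 (n(y) = -8*(0*y - 3) = -8*(0 - 3) = -8*(-3) = 24)
4 - 15*n(p(v(4))) = 4 - 15*24 = 4 - 360 = -356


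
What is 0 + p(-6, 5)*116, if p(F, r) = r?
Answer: 580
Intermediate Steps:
0 + p(-6, 5)*116 = 0 + 5*116 = 0 + 580 = 580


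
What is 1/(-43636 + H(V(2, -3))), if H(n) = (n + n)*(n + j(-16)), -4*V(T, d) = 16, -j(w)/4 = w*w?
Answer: -1/35412 ≈ -2.8239e-5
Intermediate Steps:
j(w) = -4*w² (j(w) = -4*w*w = -4*w²)
V(T, d) = -4 (V(T, d) = -¼*16 = -4)
H(n) = 2*n*(-1024 + n) (H(n) = (n + n)*(n - 4*(-16)²) = (2*n)*(n - 4*256) = (2*n)*(n - 1024) = (2*n)*(-1024 + n) = 2*n*(-1024 + n))
1/(-43636 + H(V(2, -3))) = 1/(-43636 + 2*(-4)*(-1024 - 4)) = 1/(-43636 + 2*(-4)*(-1028)) = 1/(-43636 + 8224) = 1/(-35412) = -1/35412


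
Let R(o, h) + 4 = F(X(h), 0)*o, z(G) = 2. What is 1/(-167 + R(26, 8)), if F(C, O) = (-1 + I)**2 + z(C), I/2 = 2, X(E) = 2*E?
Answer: 1/115 ≈ 0.0086956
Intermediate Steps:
I = 4 (I = 2*2 = 4)
F(C, O) = 11 (F(C, O) = (-1 + 4)**2 + 2 = 3**2 + 2 = 9 + 2 = 11)
R(o, h) = -4 + 11*o
1/(-167 + R(26, 8)) = 1/(-167 + (-4 + 11*26)) = 1/(-167 + (-4 + 286)) = 1/(-167 + 282) = 1/115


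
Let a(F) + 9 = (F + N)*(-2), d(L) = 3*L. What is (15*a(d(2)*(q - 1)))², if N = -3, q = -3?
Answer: 455625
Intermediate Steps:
a(F) = -3 - 2*F (a(F) = -9 + (F - 3)*(-2) = -9 + (-3 + F)*(-2) = -9 + (6 - 2*F) = -3 - 2*F)
(15*a(d(2)*(q - 1)))² = (15*(-3 - 2*3*2*(-3 - 1)))² = (15*(-3 - 12*(-4)))² = (15*(-3 - 2*(-24)))² = (15*(-3 + 48))² = (15*45)² = 675² = 455625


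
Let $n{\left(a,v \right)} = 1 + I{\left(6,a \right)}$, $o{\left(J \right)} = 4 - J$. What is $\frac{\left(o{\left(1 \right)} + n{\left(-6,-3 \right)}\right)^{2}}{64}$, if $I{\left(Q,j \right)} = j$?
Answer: $\frac{1}{16} \approx 0.0625$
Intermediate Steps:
$n{\left(a,v \right)} = 1 + a$
$\frac{\left(o{\left(1 \right)} + n{\left(-6,-3 \right)}\right)^{2}}{64} = \frac{\left(\left(4 - 1\right) + \left(1 - 6\right)\right)^{2}}{64} = \left(\left(4 - 1\right) - 5\right)^{2} \cdot \frac{1}{64} = \left(3 - 5\right)^{2} \cdot \frac{1}{64} = \left(-2\right)^{2} \cdot \frac{1}{64} = 4 \cdot \frac{1}{64} = \frac{1}{16}$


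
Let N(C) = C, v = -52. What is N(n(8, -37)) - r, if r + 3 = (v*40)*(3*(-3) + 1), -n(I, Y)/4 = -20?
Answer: -16557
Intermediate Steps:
n(I, Y) = 80 (n(I, Y) = -4*(-20) = 80)
r = 16637 (r = -3 + (-52*40)*(3*(-3) + 1) = -3 - 2080*(-9 + 1) = -3 - 2080*(-8) = -3 + 16640 = 16637)
N(n(8, -37)) - r = 80 - 1*16637 = 80 - 16637 = -16557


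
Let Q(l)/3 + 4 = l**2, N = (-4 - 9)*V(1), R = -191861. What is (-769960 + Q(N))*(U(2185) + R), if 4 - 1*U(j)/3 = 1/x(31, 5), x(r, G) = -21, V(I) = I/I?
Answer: 1033346866030/7 ≈ 1.4762e+11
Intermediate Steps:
V(I) = 1
N = -13 (N = (-4 - 9)*1 = -13*1 = -13)
U(j) = 85/7 (U(j) = 12 - 3/(-21) = 12 - 3*(-1/21) = 12 + 1/7 = 85/7)
Q(l) = -12 + 3*l**2
(-769960 + Q(N))*(U(2185) + R) = (-769960 + (-12 + 3*(-13)**2))*(85/7 - 191861) = (-769960 + (-12 + 3*169))*(-1342942/7) = (-769960 + (-12 + 507))*(-1342942/7) = (-769960 + 495)*(-1342942/7) = -769465*(-1342942/7) = 1033346866030/7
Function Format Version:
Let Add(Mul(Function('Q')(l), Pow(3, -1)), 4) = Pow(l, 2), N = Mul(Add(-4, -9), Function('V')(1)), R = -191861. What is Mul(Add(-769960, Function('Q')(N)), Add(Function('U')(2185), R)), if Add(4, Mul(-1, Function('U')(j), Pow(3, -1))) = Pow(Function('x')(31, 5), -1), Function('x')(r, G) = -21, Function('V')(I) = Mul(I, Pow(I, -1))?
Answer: Rational(1033346866030, 7) ≈ 1.4762e+11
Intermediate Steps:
Function('V')(I) = 1
N = -13 (N = Mul(Add(-4, -9), 1) = Mul(-13, 1) = -13)
Function('U')(j) = Rational(85, 7) (Function('U')(j) = Add(12, Mul(-3, Pow(-21, -1))) = Add(12, Mul(-3, Rational(-1, 21))) = Add(12, Rational(1, 7)) = Rational(85, 7))
Function('Q')(l) = Add(-12, Mul(3, Pow(l, 2)))
Mul(Add(-769960, Function('Q')(N)), Add(Function('U')(2185), R)) = Mul(Add(-769960, Add(-12, Mul(3, Pow(-13, 2)))), Add(Rational(85, 7), -191861)) = Mul(Add(-769960, Add(-12, Mul(3, 169))), Rational(-1342942, 7)) = Mul(Add(-769960, Add(-12, 507)), Rational(-1342942, 7)) = Mul(Add(-769960, 495), Rational(-1342942, 7)) = Mul(-769465, Rational(-1342942, 7)) = Rational(1033346866030, 7)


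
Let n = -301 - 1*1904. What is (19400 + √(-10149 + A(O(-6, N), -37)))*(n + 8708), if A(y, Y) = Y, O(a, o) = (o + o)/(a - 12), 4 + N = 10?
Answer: 126158200 + 6503*I*√10186 ≈ 1.2616e+8 + 6.5632e+5*I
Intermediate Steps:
N = 6 (N = -4 + 10 = 6)
O(a, o) = 2*o/(-12 + a) (O(a, o) = (2*o)/(-12 + a) = 2*o/(-12 + a))
n = -2205 (n = -301 - 1904 = -2205)
(19400 + √(-10149 + A(O(-6, N), -37)))*(n + 8708) = (19400 + √(-10149 - 37))*(-2205 + 8708) = (19400 + √(-10186))*6503 = (19400 + I*√10186)*6503 = 126158200 + 6503*I*√10186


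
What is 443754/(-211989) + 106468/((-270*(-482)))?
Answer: -2931675059/2299020705 ≈ -1.2752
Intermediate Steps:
443754/(-211989) + 106468/((-270*(-482))) = 443754*(-1/211989) + 106468/130140 = -147918/70663 + 106468*(1/130140) = -147918/70663 + 26617/32535 = -2931675059/2299020705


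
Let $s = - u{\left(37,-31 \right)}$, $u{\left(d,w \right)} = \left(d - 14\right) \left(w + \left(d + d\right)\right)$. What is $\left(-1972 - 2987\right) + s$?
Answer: $-5948$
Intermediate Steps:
$u{\left(d,w \right)} = \left(-14 + d\right) \left(w + 2 d\right)$
$s = -989$ ($s = - (\left(-28\right) 37 - -434 + 2 \cdot 37^{2} + 37 \left(-31\right)) = - (-1036 + 434 + 2 \cdot 1369 - 1147) = - (-1036 + 434 + 2738 - 1147) = \left(-1\right) 989 = -989$)
$\left(-1972 - 2987\right) + s = \left(-1972 - 2987\right) - 989 = -4959 - 989 = -5948$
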